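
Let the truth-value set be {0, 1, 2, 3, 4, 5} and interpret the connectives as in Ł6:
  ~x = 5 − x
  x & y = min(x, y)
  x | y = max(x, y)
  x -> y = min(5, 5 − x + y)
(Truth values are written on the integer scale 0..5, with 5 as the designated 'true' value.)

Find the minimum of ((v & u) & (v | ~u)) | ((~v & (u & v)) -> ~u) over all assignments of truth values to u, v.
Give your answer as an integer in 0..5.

Take u = 5, v = 2:
v & u = 2 & 5 = 2
~u = ~5 = 0
v | ~u = 2 | 0 = 2
(v & u) & (v | ~u) = 2 & 2 = 2
~v = ~2 = 3
u & v = 5 & 2 = 2
~v & (u & v) = 3 & 2 = 2
~u = ~5 = 0
(~v & (u & v)) -> ~u = 2 -> 0 = 3
((v & u) & (v | ~u)) | ((~v & (u & v)) -> ~u) = 2 | 3 = 3
No assignment yields a value below 3, so this is the minimum.

3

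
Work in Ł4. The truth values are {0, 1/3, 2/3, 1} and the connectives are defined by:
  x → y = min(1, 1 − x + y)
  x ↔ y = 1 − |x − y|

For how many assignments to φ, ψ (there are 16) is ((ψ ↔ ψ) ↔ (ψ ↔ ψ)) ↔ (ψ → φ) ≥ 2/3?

13

φ = 0, ψ = 0 ↦ 1  ≥
φ = 0, ψ = 1/3 ↦ 2/3  ≥
φ = 0, ψ = 2/3 ↦ 1/3  <
φ = 0, ψ = 1 ↦ 0  <
φ = 1/3, ψ = 0 ↦ 1  ≥
φ = 1/3, ψ = 1/3 ↦ 1  ≥
φ = 1/3, ψ = 2/3 ↦ 2/3  ≥
φ = 1/3, ψ = 1 ↦ 1/3  <
φ = 2/3, ψ = 0 ↦ 1  ≥
φ = 2/3, ψ = 1/3 ↦ 1  ≥
φ = 2/3, ψ = 2/3 ↦ 1  ≥
φ = 2/3, ψ = 1 ↦ 2/3  ≥
φ = 1, ψ = 0 ↦ 1  ≥
φ = 1, ψ = 1/3 ↦ 1  ≥
φ = 1, ψ = 2/3 ↦ 1  ≥
φ = 1, ψ = 1 ↦ 1  ≥
So 13 of the 16 assignments meet the threshold.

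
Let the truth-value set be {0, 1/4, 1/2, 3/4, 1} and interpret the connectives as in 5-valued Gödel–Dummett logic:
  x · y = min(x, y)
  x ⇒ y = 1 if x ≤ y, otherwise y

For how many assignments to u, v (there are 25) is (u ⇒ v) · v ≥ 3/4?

10

value 1: 5 assignments (counts)
value 3/4: 5 assignments (counts)
value 1/2: 5 assignments
value 1/4: 5 assignments
value 0: 5 assignments
So 10 of the 25 assignments meet the threshold.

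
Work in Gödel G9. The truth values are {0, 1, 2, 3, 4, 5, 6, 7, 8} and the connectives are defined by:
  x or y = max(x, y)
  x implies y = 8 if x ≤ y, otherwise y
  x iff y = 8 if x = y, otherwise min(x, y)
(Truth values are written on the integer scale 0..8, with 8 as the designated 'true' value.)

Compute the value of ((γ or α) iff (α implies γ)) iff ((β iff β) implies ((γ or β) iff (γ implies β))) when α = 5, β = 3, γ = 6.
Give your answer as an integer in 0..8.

γ or α = 6 or 5 = 6
α implies γ = 5 implies 6 = 8
(γ or α) iff (α implies γ) = 6 iff 8 = 6
β iff β = 3 iff 3 = 8
γ or β = 6 or 3 = 6
γ implies β = 6 implies 3 = 3
(γ or β) iff (γ implies β) = 6 iff 3 = 3
(β iff β) implies ((γ or β) iff (γ implies β)) = 8 implies 3 = 3
((γ or α) iff (α implies γ)) iff ((β iff β) implies ((γ or β) iff (γ implies β))) = 6 iff 3 = 3

3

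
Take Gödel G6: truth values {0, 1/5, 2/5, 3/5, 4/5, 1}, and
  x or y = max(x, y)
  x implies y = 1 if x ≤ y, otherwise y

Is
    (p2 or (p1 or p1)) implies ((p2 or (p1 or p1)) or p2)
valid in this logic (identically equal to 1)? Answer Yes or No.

At p1 = 1/5, p2 = 4/5, for instance:
p1 or p1 = 1/5 or 1/5 = 1/5
p2 or (p1 or p1) = 4/5 or 1/5 = 4/5
(p2 or (p1 or p1)) or p2 = 4/5 or 4/5 = 4/5
(p2 or (p1 or p1)) implies ((p2 or (p1 or p1)) or p2) = 4/5 implies 4/5 = 1
and checking the remaining 35 assignments likewise gives ≥ 1 in every case.

Yes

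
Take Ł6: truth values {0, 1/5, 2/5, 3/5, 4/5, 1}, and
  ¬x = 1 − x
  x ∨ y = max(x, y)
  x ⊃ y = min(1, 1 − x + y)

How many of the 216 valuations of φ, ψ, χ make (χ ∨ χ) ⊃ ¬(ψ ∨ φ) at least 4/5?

126

value 1: 91 assignments (counts)
value 4/5: 35 assignments (counts)
value 3/5: 32 assignments
value 2/5: 27 assignments
value 1/5: 20 assignments
value 0: 11 assignments
So 126 of the 216 assignments meet the threshold.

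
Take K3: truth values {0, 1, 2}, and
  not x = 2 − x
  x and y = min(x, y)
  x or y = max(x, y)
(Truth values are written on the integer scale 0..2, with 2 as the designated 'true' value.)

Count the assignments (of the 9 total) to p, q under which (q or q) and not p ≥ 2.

p = 0, q = 0 ↦ 0  <
p = 0, q = 1 ↦ 1  <
p = 0, q = 2 ↦ 2  ≥
p = 1, q = 0 ↦ 0  <
p = 1, q = 1 ↦ 1  <
p = 1, q = 2 ↦ 1  <
p = 2, q = 0 ↦ 0  <
p = 2, q = 1 ↦ 0  <
p = 2, q = 2 ↦ 0  <
So 1 of the 9 assignments meets the threshold.

1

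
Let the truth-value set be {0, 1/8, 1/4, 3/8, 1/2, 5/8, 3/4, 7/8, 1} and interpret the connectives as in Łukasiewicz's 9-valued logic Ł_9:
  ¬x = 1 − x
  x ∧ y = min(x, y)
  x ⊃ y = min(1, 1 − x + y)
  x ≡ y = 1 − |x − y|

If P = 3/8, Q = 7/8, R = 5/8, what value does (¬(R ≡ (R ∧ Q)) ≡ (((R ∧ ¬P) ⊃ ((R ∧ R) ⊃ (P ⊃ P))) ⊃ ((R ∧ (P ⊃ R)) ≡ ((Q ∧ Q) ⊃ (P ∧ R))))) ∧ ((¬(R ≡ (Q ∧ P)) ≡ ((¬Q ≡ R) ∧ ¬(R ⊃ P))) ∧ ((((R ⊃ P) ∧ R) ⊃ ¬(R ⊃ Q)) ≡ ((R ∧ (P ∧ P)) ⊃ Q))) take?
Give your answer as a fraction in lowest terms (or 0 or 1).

1/8

R ∧ Q = 5/8 ∧ 7/8 = 5/8
R ≡ (R ∧ Q) = 5/8 ≡ 5/8 = 1
¬(R ≡ (R ∧ Q)) = ¬1 = 0
¬P = ¬3/8 = 5/8
R ∧ ¬P = 5/8 ∧ 5/8 = 5/8
R ∧ R = 5/8 ∧ 5/8 = 5/8
P ⊃ P = 3/8 ⊃ 3/8 = 1
(R ∧ R) ⊃ (P ⊃ P) = 5/8 ⊃ 1 = 1
(R ∧ ¬P) ⊃ ((R ∧ R) ⊃ (P ⊃ P)) = 5/8 ⊃ 1 = 1
P ⊃ R = 3/8 ⊃ 5/8 = 1
R ∧ (P ⊃ R) = 5/8 ∧ 1 = 5/8
Q ∧ Q = 7/8 ∧ 7/8 = 7/8
P ∧ R = 3/8 ∧ 5/8 = 3/8
(Q ∧ Q) ⊃ (P ∧ R) = 7/8 ⊃ 3/8 = 1/2
(R ∧ (P ⊃ R)) ≡ ((Q ∧ Q) ⊃ (P ∧ R)) = 5/8 ≡ 1/2 = 7/8
((R ∧ ¬P) ⊃ ((R ∧ R) ⊃ (P ⊃ P))) ⊃ ((R ∧ (P ⊃ R)) ≡ ((Q ∧ Q) ⊃ (P ∧ R))) = 1 ⊃ 7/8 = 7/8
¬(R ≡ (R ∧ Q)) ≡ (((R ∧ ¬P) ⊃ ((R ∧ R) ⊃ (P ⊃ P))) ⊃ ((R ∧ (P ⊃ R)) ≡ ((Q ∧ Q) ⊃ (P ∧ R)))) = 0 ≡ 7/8 = 1/8
Q ∧ P = 7/8 ∧ 3/8 = 3/8
R ≡ (Q ∧ P) = 5/8 ≡ 3/8 = 3/4
¬(R ≡ (Q ∧ P)) = ¬3/4 = 1/4
¬Q = ¬7/8 = 1/8
¬Q ≡ R = 1/8 ≡ 5/8 = 1/2
R ⊃ P = 5/8 ⊃ 3/8 = 3/4
¬(R ⊃ P) = ¬3/4 = 1/4
(¬Q ≡ R) ∧ ¬(R ⊃ P) = 1/2 ∧ 1/4 = 1/4
¬(R ≡ (Q ∧ P)) ≡ ((¬Q ≡ R) ∧ ¬(R ⊃ P)) = 1/4 ≡ 1/4 = 1
R ⊃ P = 5/8 ⊃ 3/8 = 3/4
(R ⊃ P) ∧ R = 3/4 ∧ 5/8 = 5/8
R ⊃ Q = 5/8 ⊃ 7/8 = 1
¬(R ⊃ Q) = ¬1 = 0
((R ⊃ P) ∧ R) ⊃ ¬(R ⊃ Q) = 5/8 ⊃ 0 = 3/8
P ∧ P = 3/8 ∧ 3/8 = 3/8
R ∧ (P ∧ P) = 5/8 ∧ 3/8 = 3/8
(R ∧ (P ∧ P)) ⊃ Q = 3/8 ⊃ 7/8 = 1
(((R ⊃ P) ∧ R) ⊃ ¬(R ⊃ Q)) ≡ ((R ∧ (P ∧ P)) ⊃ Q) = 3/8 ≡ 1 = 3/8
(¬(R ≡ (Q ∧ P)) ≡ ((¬Q ≡ R) ∧ ¬(R ⊃ P))) ∧ ((((R ⊃ P) ∧ R) ⊃ ¬(R ⊃ Q)) ≡ ((R ∧ (P ∧ P)) ⊃ Q)) = 1 ∧ 3/8 = 3/8
(¬(R ≡ (R ∧ Q)) ≡ (((R ∧ ¬P) ⊃ ((R ∧ R) ⊃ (P ⊃ P))) ⊃ ((R ∧ (P ⊃ R)) ≡ ((Q ∧ Q) ⊃ (P ∧ R))))) ∧ ((¬(R ≡ (Q ∧ P)) ≡ ((¬Q ≡ R) ∧ ¬(R ⊃ P))) ∧ ((((R ⊃ P) ∧ R) ⊃ ¬(R ⊃ Q)) ≡ ((R ∧ (P ∧ P)) ⊃ Q))) = 1/8 ∧ 3/8 = 1/8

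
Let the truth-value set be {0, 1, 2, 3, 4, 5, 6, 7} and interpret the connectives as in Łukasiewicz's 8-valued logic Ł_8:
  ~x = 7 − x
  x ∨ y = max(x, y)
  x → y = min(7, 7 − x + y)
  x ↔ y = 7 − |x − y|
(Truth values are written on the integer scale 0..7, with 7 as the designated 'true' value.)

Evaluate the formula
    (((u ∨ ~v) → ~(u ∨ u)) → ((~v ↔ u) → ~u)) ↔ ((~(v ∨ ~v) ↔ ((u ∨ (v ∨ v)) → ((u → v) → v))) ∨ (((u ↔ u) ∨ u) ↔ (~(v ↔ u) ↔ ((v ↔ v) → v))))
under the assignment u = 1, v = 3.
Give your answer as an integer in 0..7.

6

~v = ~3 = 4
u ∨ ~v = 1 ∨ 4 = 4
u ∨ u = 1 ∨ 1 = 1
~(u ∨ u) = ~1 = 6
(u ∨ ~v) → ~(u ∨ u) = 4 → 6 = 7
~v = ~3 = 4
~v ↔ u = 4 ↔ 1 = 4
~u = ~1 = 6
(~v ↔ u) → ~u = 4 → 6 = 7
((u ∨ ~v) → ~(u ∨ u)) → ((~v ↔ u) → ~u) = 7 → 7 = 7
~v = ~3 = 4
v ∨ ~v = 3 ∨ 4 = 4
~(v ∨ ~v) = ~4 = 3
v ∨ v = 3 ∨ 3 = 3
u ∨ (v ∨ v) = 1 ∨ 3 = 3
u → v = 1 → 3 = 7
(u → v) → v = 7 → 3 = 3
(u ∨ (v ∨ v)) → ((u → v) → v) = 3 → 3 = 7
~(v ∨ ~v) ↔ ((u ∨ (v ∨ v)) → ((u → v) → v)) = 3 ↔ 7 = 3
u ↔ u = 1 ↔ 1 = 7
(u ↔ u) ∨ u = 7 ∨ 1 = 7
v ↔ u = 3 ↔ 1 = 5
~(v ↔ u) = ~5 = 2
v ↔ v = 3 ↔ 3 = 7
(v ↔ v) → v = 7 → 3 = 3
~(v ↔ u) ↔ ((v ↔ v) → v) = 2 ↔ 3 = 6
((u ↔ u) ∨ u) ↔ (~(v ↔ u) ↔ ((v ↔ v) → v)) = 7 ↔ 6 = 6
(~(v ∨ ~v) ↔ ((u ∨ (v ∨ v)) → ((u → v) → v))) ∨ (((u ↔ u) ∨ u) ↔ (~(v ↔ u) ↔ ((v ↔ v) → v))) = 3 ∨ 6 = 6
(((u ∨ ~v) → ~(u ∨ u)) → ((~v ↔ u) → ~u)) ↔ ((~(v ∨ ~v) ↔ ((u ∨ (v ∨ v)) → ((u → v) → v))) ∨ (((u ↔ u) ∨ u) ↔ (~(v ↔ u) ↔ ((v ↔ v) → v)))) = 7 ↔ 6 = 6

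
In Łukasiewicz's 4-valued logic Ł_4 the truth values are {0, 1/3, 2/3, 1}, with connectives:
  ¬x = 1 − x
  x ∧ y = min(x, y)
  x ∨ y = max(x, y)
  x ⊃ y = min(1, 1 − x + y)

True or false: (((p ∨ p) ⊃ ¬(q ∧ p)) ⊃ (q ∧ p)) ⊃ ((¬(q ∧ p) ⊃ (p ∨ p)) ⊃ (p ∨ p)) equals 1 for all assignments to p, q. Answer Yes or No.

Counterexample: take p = 2/3, q = 2/3.
p ∨ p = 2/3 ∨ 2/3 = 2/3
q ∧ p = 2/3 ∧ 2/3 = 2/3
¬(q ∧ p) = ¬2/3 = 1/3
(p ∨ p) ⊃ ¬(q ∧ p) = 2/3 ⊃ 1/3 = 2/3
q ∧ p = 2/3 ∧ 2/3 = 2/3
((p ∨ p) ⊃ ¬(q ∧ p)) ⊃ (q ∧ p) = 2/3 ⊃ 2/3 = 1
q ∧ p = 2/3 ∧ 2/3 = 2/3
¬(q ∧ p) = ¬2/3 = 1/3
p ∨ p = 2/3 ∨ 2/3 = 2/3
¬(q ∧ p) ⊃ (p ∨ p) = 1/3 ⊃ 2/3 = 1
p ∨ p = 2/3 ∨ 2/3 = 2/3
(¬(q ∧ p) ⊃ (p ∨ p)) ⊃ (p ∨ p) = 1 ⊃ 2/3 = 2/3
(((p ∨ p) ⊃ ¬(q ∧ p)) ⊃ (q ∧ p)) ⊃ ((¬(q ∧ p) ⊃ (p ∨ p)) ⊃ (p ∨ p)) = 1 ⊃ 2/3 = 2/3
This gives 2/3 ≠ 1.

No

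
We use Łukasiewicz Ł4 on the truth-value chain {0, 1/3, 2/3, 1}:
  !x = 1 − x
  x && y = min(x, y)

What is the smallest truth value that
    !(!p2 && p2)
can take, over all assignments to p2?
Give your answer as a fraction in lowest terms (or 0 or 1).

2/3

Take p2 = 1/3:
!p2 = !1/3 = 2/3
!p2 && p2 = 2/3 && 1/3 = 1/3
!(!p2 && p2) = !1/3 = 2/3
No assignment yields a value below 2/3, so this is the minimum.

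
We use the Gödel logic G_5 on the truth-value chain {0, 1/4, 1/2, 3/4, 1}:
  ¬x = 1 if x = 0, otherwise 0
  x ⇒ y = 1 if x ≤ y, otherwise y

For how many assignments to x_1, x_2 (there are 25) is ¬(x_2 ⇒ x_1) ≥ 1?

4

value 1: 4 assignments (counts)
value 0: 21 assignments
So 4 of the 25 assignments meet the threshold.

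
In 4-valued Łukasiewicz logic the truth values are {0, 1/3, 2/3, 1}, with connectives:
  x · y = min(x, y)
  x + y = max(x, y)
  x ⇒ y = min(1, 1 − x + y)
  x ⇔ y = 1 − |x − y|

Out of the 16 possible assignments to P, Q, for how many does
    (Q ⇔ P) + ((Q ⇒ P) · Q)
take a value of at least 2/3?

10

P = 0, Q = 0 ↦ 1  ≥
P = 0, Q = 1/3 ↦ 2/3  ≥
P = 0, Q = 2/3 ↦ 1/3  <
P = 0, Q = 1 ↦ 0  <
P = 1/3, Q = 0 ↦ 2/3  ≥
P = 1/3, Q = 1/3 ↦ 1  ≥
P = 1/3, Q = 2/3 ↦ 2/3  ≥
P = 1/3, Q = 1 ↦ 1/3  <
P = 2/3, Q = 0 ↦ 1/3  <
P = 2/3, Q = 1/3 ↦ 2/3  ≥
P = 2/3, Q = 2/3 ↦ 1  ≥
P = 2/3, Q = 1 ↦ 2/3  ≥
P = 1, Q = 0 ↦ 0  <
P = 1, Q = 1/3 ↦ 1/3  <
P = 1, Q = 2/3 ↦ 2/3  ≥
P = 1, Q = 1 ↦ 1  ≥
So 10 of the 16 assignments meet the threshold.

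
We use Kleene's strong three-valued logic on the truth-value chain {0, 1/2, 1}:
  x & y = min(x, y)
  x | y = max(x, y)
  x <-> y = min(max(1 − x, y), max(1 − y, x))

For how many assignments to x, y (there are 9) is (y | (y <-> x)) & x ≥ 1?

1

x = 0, y = 0 ↦ 0  <
x = 0, y = 1/2 ↦ 0  <
x = 0, y = 1 ↦ 0  <
x = 1/2, y = 0 ↦ 1/2  <
x = 1/2, y = 1/2 ↦ 1/2  <
x = 1/2, y = 1 ↦ 1/2  <
x = 1, y = 0 ↦ 0  <
x = 1, y = 1/2 ↦ 1/2  <
x = 1, y = 1 ↦ 1  ≥
So 1 of the 9 assignments meets the threshold.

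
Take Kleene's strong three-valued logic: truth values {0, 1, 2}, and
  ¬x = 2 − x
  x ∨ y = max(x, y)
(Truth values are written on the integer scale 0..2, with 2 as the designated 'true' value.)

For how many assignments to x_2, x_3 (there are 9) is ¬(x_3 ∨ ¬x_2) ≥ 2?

1

x_2 = 0, x_3 = 0 ↦ 0  <
x_2 = 0, x_3 = 1 ↦ 0  <
x_2 = 0, x_3 = 2 ↦ 0  <
x_2 = 1, x_3 = 0 ↦ 1  <
x_2 = 1, x_3 = 1 ↦ 1  <
x_2 = 1, x_3 = 2 ↦ 0  <
x_2 = 2, x_3 = 0 ↦ 2  ≥
x_2 = 2, x_3 = 1 ↦ 1  <
x_2 = 2, x_3 = 2 ↦ 0  <
So 1 of the 9 assignments meets the threshold.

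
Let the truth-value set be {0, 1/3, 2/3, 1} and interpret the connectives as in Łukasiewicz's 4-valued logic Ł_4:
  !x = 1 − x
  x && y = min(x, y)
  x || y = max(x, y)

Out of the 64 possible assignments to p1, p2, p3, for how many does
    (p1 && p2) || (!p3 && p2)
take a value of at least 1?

7

value 1: 7 assignments (counts)
value 2/3: 17 assignments
value 1/3: 21 assignments
value 0: 19 assignments
So 7 of the 64 assignments meet the threshold.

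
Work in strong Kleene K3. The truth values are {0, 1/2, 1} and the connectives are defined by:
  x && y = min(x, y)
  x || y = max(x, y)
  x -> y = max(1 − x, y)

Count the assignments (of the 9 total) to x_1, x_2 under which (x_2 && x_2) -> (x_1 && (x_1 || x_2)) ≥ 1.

5

x_1 = 0, x_2 = 0 ↦ 1  ≥
x_1 = 0, x_2 = 1/2 ↦ 1/2  <
x_1 = 0, x_2 = 1 ↦ 0  <
x_1 = 1/2, x_2 = 0 ↦ 1  ≥
x_1 = 1/2, x_2 = 1/2 ↦ 1/2  <
x_1 = 1/2, x_2 = 1 ↦ 1/2  <
x_1 = 1, x_2 = 0 ↦ 1  ≥
x_1 = 1, x_2 = 1/2 ↦ 1  ≥
x_1 = 1, x_2 = 1 ↦ 1  ≥
So 5 of the 9 assignments meet the threshold.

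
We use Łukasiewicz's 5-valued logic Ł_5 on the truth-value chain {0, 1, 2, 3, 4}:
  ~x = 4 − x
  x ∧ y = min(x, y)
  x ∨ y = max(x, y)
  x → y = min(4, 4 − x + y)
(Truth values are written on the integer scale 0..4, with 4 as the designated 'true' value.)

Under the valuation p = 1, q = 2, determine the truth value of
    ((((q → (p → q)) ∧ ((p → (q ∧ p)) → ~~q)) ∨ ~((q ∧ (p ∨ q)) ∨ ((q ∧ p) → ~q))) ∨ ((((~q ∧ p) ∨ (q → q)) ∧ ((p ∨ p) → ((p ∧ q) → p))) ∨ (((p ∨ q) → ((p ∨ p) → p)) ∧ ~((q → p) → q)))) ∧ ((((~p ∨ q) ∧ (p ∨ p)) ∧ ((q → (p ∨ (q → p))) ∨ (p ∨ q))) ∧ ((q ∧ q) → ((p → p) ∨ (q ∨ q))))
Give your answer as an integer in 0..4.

p → q = 1 → 2 = 4
q → (p → q) = 2 → 4 = 4
q ∧ p = 2 ∧ 1 = 1
p → (q ∧ p) = 1 → 1 = 4
~q = ~2 = 2
~~q = ~2 = 2
(p → (q ∧ p)) → ~~q = 4 → 2 = 2
(q → (p → q)) ∧ ((p → (q ∧ p)) → ~~q) = 4 ∧ 2 = 2
p ∨ q = 1 ∨ 2 = 2
q ∧ (p ∨ q) = 2 ∧ 2 = 2
q ∧ p = 2 ∧ 1 = 1
~q = ~2 = 2
(q ∧ p) → ~q = 1 → 2 = 4
(q ∧ (p ∨ q)) ∨ ((q ∧ p) → ~q) = 2 ∨ 4 = 4
~((q ∧ (p ∨ q)) ∨ ((q ∧ p) → ~q)) = ~4 = 0
((q → (p → q)) ∧ ((p → (q ∧ p)) → ~~q)) ∨ ~((q ∧ (p ∨ q)) ∨ ((q ∧ p) → ~q)) = 2 ∨ 0 = 2
~q = ~2 = 2
~q ∧ p = 2 ∧ 1 = 1
q → q = 2 → 2 = 4
(~q ∧ p) ∨ (q → q) = 1 ∨ 4 = 4
p ∨ p = 1 ∨ 1 = 1
p ∧ q = 1 ∧ 2 = 1
(p ∧ q) → p = 1 → 1 = 4
(p ∨ p) → ((p ∧ q) → p) = 1 → 4 = 4
((~q ∧ p) ∨ (q → q)) ∧ ((p ∨ p) → ((p ∧ q) → p)) = 4 ∧ 4 = 4
p ∨ q = 1 ∨ 2 = 2
p ∨ p = 1 ∨ 1 = 1
(p ∨ p) → p = 1 → 1 = 4
(p ∨ q) → ((p ∨ p) → p) = 2 → 4 = 4
q → p = 2 → 1 = 3
(q → p) → q = 3 → 2 = 3
~((q → p) → q) = ~3 = 1
((p ∨ q) → ((p ∨ p) → p)) ∧ ~((q → p) → q) = 4 ∧ 1 = 1
(((~q ∧ p) ∨ (q → q)) ∧ ((p ∨ p) → ((p ∧ q) → p))) ∨ (((p ∨ q) → ((p ∨ p) → p)) ∧ ~((q → p) → q)) = 4 ∨ 1 = 4
(((q → (p → q)) ∧ ((p → (q ∧ p)) → ~~q)) ∨ ~((q ∧ (p ∨ q)) ∨ ((q ∧ p) → ~q))) ∨ ((((~q ∧ p) ∨ (q → q)) ∧ ((p ∨ p) → ((p ∧ q) → p))) ∨ (((p ∨ q) → ((p ∨ p) → p)) ∧ ~((q → p) → q))) = 2 ∨ 4 = 4
~p = ~1 = 3
~p ∨ q = 3 ∨ 2 = 3
p ∨ p = 1 ∨ 1 = 1
(~p ∨ q) ∧ (p ∨ p) = 3 ∧ 1 = 1
q → p = 2 → 1 = 3
p ∨ (q → p) = 1 ∨ 3 = 3
q → (p ∨ (q → p)) = 2 → 3 = 4
p ∨ q = 1 ∨ 2 = 2
(q → (p ∨ (q → p))) ∨ (p ∨ q) = 4 ∨ 2 = 4
((~p ∨ q) ∧ (p ∨ p)) ∧ ((q → (p ∨ (q → p))) ∨ (p ∨ q)) = 1 ∧ 4 = 1
q ∧ q = 2 ∧ 2 = 2
p → p = 1 → 1 = 4
q ∨ q = 2 ∨ 2 = 2
(p → p) ∨ (q ∨ q) = 4 ∨ 2 = 4
(q ∧ q) → ((p → p) ∨ (q ∨ q)) = 2 → 4 = 4
(((~p ∨ q) ∧ (p ∨ p)) ∧ ((q → (p ∨ (q → p))) ∨ (p ∨ q))) ∧ ((q ∧ q) → ((p → p) ∨ (q ∨ q))) = 1 ∧ 4 = 1
((((q → (p → q)) ∧ ((p → (q ∧ p)) → ~~q)) ∨ ~((q ∧ (p ∨ q)) ∨ ((q ∧ p) → ~q))) ∨ ((((~q ∧ p) ∨ (q → q)) ∧ ((p ∨ p) → ((p ∧ q) → p))) ∨ (((p ∨ q) → ((p ∨ p) → p)) ∧ ~((q → p) → q)))) ∧ ((((~p ∨ q) ∧ (p ∨ p)) ∧ ((q → (p ∨ (q → p))) ∨ (p ∨ q))) ∧ ((q ∧ q) → ((p → p) ∨ (q ∨ q)))) = 4 ∧ 1 = 1

1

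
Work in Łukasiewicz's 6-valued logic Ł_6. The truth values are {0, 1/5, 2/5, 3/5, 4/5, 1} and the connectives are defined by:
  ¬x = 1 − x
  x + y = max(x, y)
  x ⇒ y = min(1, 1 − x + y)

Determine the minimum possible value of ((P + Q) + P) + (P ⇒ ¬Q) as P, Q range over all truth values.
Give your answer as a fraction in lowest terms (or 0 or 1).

Take P = 2/5, Q = 4/5:
P + Q = 2/5 + 4/5 = 4/5
(P + Q) + P = 4/5 + 2/5 = 4/5
¬Q = ¬4/5 = 1/5
P ⇒ ¬Q = 2/5 ⇒ 1/5 = 4/5
((P + Q) + P) + (P ⇒ ¬Q) = 4/5 + 4/5 = 4/5
No assignment yields a value below 4/5, so this is the minimum.

4/5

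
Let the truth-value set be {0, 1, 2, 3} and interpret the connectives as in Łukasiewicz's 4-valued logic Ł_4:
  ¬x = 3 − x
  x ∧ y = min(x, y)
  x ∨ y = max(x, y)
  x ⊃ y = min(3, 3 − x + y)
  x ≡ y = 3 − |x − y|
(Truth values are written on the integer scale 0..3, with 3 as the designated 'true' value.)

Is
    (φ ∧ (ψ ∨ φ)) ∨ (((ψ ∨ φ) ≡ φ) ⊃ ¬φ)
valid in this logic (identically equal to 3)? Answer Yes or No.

Counterexample: take φ = 1, ψ = 0.
ψ ∨ φ = 0 ∨ 1 = 1
φ ∧ (ψ ∨ φ) = 1 ∧ 1 = 1
ψ ∨ φ = 0 ∨ 1 = 1
(ψ ∨ φ) ≡ φ = 1 ≡ 1 = 3
¬φ = ¬1 = 2
((ψ ∨ φ) ≡ φ) ⊃ ¬φ = 3 ⊃ 2 = 2
(φ ∧ (ψ ∨ φ)) ∨ (((ψ ∨ φ) ≡ φ) ⊃ ¬φ) = 1 ∨ 2 = 2
This gives 2 ≠ 3.

No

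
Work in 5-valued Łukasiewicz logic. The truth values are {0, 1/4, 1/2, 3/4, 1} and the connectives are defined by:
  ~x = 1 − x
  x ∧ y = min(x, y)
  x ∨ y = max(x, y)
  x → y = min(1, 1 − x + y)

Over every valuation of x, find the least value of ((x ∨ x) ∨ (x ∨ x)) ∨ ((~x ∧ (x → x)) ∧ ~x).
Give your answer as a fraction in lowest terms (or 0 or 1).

Take x = 1/2:
x ∨ x = 1/2 ∨ 1/2 = 1/2
x ∨ x = 1/2 ∨ 1/2 = 1/2
(x ∨ x) ∨ (x ∨ x) = 1/2 ∨ 1/2 = 1/2
~x = ~1/2 = 1/2
x → x = 1/2 → 1/2 = 1
~x ∧ (x → x) = 1/2 ∧ 1 = 1/2
~x = ~1/2 = 1/2
(~x ∧ (x → x)) ∧ ~x = 1/2 ∧ 1/2 = 1/2
((x ∨ x) ∨ (x ∨ x)) ∨ ((~x ∧ (x → x)) ∧ ~x) = 1/2 ∨ 1/2 = 1/2
No assignment yields a value below 1/2, so this is the minimum.

1/2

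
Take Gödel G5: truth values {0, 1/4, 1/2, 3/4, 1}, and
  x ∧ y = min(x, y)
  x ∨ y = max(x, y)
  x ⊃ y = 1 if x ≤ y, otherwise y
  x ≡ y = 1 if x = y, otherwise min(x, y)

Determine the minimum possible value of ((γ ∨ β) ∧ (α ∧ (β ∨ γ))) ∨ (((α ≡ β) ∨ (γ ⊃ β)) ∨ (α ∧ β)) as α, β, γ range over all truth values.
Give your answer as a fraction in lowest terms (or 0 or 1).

Take α = 0, β = 1/4, γ = 1/2:
γ ∨ β = 1/2 ∨ 1/4 = 1/2
β ∨ γ = 1/4 ∨ 1/2 = 1/2
α ∧ (β ∨ γ) = 0 ∧ 1/2 = 0
(γ ∨ β) ∧ (α ∧ (β ∨ γ)) = 1/2 ∧ 0 = 0
α ≡ β = 0 ≡ 1/4 = 0
γ ⊃ β = 1/2 ⊃ 1/4 = 1/4
(α ≡ β) ∨ (γ ⊃ β) = 0 ∨ 1/4 = 1/4
α ∧ β = 0 ∧ 1/4 = 0
((α ≡ β) ∨ (γ ⊃ β)) ∨ (α ∧ β) = 1/4 ∨ 0 = 1/4
((γ ∨ β) ∧ (α ∧ (β ∨ γ))) ∨ (((α ≡ β) ∨ (γ ⊃ β)) ∨ (α ∧ β)) = 0 ∨ 1/4 = 1/4
No assignment yields a value below 1/4, so this is the minimum.

1/4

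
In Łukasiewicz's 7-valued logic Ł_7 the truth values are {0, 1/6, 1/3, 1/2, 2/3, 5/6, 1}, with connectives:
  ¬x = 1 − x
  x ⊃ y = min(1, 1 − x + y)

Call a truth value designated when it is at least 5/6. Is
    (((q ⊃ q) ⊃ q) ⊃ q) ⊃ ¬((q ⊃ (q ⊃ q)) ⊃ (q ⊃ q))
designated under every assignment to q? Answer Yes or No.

No

Counterexample: take q = 0.
q ⊃ q = 0 ⊃ 0 = 1
(q ⊃ q) ⊃ q = 1 ⊃ 0 = 0
((q ⊃ q) ⊃ q) ⊃ q = 0 ⊃ 0 = 1
q ⊃ (q ⊃ q) = 0 ⊃ 1 = 1
(q ⊃ (q ⊃ q)) ⊃ (q ⊃ q) = 1 ⊃ 1 = 1
¬((q ⊃ (q ⊃ q)) ⊃ (q ⊃ q)) = ¬1 = 0
(((q ⊃ q) ⊃ q) ⊃ q) ⊃ ¬((q ⊃ (q ⊃ q)) ⊃ (q ⊃ q)) = 1 ⊃ 0 = 0
This gives 0, which is below 5/6.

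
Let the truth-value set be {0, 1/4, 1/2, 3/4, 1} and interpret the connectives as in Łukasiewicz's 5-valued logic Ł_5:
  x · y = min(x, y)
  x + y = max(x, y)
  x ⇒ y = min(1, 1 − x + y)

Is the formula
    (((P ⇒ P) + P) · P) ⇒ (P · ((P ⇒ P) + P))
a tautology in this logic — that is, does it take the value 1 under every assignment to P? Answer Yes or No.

P = 0 ↦ 1
P = 1/4 ↦ 1
P = 1/2 ↦ 1
P = 3/4 ↦ 1
P = 1 ↦ 1
Every assignment gives a value ≥ 1.

Yes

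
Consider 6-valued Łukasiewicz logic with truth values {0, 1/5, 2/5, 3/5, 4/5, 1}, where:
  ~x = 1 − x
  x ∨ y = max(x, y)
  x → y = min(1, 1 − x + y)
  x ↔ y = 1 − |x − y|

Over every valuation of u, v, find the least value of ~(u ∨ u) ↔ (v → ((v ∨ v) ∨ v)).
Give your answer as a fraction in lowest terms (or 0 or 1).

0

Take u = 1, v = 0:
u ∨ u = 1 ∨ 1 = 1
~(u ∨ u) = ~1 = 0
v ∨ v = 0 ∨ 0 = 0
(v ∨ v) ∨ v = 0 ∨ 0 = 0
v → ((v ∨ v) ∨ v) = 0 → 0 = 1
~(u ∨ u) ↔ (v → ((v ∨ v) ∨ v)) = 0 ↔ 1 = 0
No assignment yields a value below 0, so this is the minimum.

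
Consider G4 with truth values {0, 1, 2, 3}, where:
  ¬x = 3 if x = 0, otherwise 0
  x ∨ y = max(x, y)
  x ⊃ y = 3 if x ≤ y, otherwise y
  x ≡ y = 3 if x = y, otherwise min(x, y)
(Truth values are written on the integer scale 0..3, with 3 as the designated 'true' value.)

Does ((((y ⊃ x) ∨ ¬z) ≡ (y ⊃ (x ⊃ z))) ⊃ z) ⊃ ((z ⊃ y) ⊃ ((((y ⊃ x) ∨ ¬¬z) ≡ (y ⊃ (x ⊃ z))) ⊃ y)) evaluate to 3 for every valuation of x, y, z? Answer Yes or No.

Counterexample: take x = 0, y = 1, z = 1.
y ⊃ x = 1 ⊃ 0 = 0
¬z = ¬1 = 0
(y ⊃ x) ∨ ¬z = 0 ∨ 0 = 0
x ⊃ z = 0 ⊃ 1 = 3
y ⊃ (x ⊃ z) = 1 ⊃ 3 = 3
((y ⊃ x) ∨ ¬z) ≡ (y ⊃ (x ⊃ z)) = 0 ≡ 3 = 0
(((y ⊃ x) ∨ ¬z) ≡ (y ⊃ (x ⊃ z))) ⊃ z = 0 ⊃ 1 = 3
z ⊃ y = 1 ⊃ 1 = 3
y ⊃ x = 1 ⊃ 0 = 0
¬z = ¬1 = 0
¬¬z = ¬0 = 3
(y ⊃ x) ∨ ¬¬z = 0 ∨ 3 = 3
x ⊃ z = 0 ⊃ 1 = 3
y ⊃ (x ⊃ z) = 1 ⊃ 3 = 3
((y ⊃ x) ∨ ¬¬z) ≡ (y ⊃ (x ⊃ z)) = 3 ≡ 3 = 3
(((y ⊃ x) ∨ ¬¬z) ≡ (y ⊃ (x ⊃ z))) ⊃ y = 3 ⊃ 1 = 1
(z ⊃ y) ⊃ ((((y ⊃ x) ∨ ¬¬z) ≡ (y ⊃ (x ⊃ z))) ⊃ y) = 3 ⊃ 1 = 1
((((y ⊃ x) ∨ ¬z) ≡ (y ⊃ (x ⊃ z))) ⊃ z) ⊃ ((z ⊃ y) ⊃ ((((y ⊃ x) ∨ ¬¬z) ≡ (y ⊃ (x ⊃ z))) ⊃ y)) = 3 ⊃ 1 = 1
This gives 1 ≠ 3.

No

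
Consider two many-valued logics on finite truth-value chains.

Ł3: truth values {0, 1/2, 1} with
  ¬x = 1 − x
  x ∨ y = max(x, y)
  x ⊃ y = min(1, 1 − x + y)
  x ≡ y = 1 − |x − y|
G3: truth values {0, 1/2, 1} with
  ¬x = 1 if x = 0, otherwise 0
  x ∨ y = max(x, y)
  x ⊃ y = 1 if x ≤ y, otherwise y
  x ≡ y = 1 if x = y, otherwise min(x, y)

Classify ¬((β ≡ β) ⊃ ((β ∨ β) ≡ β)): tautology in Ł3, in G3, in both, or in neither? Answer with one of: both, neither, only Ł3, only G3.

neither

In Ł3: at β = 0 the value is 0 — not a tautology.
In G3: at β = 0 the value is 0 — not a tautology.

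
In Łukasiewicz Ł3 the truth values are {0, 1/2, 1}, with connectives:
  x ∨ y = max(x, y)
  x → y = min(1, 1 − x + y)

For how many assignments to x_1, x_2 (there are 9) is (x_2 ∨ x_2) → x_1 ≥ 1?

x_1 = 0, x_2 = 0 ↦ 1  ≥
x_1 = 0, x_2 = 1/2 ↦ 1/2  <
x_1 = 0, x_2 = 1 ↦ 0  <
x_1 = 1/2, x_2 = 0 ↦ 1  ≥
x_1 = 1/2, x_2 = 1/2 ↦ 1  ≥
x_1 = 1/2, x_2 = 1 ↦ 1/2  <
x_1 = 1, x_2 = 0 ↦ 1  ≥
x_1 = 1, x_2 = 1/2 ↦ 1  ≥
x_1 = 1, x_2 = 1 ↦ 1  ≥
So 6 of the 9 assignments meet the threshold.

6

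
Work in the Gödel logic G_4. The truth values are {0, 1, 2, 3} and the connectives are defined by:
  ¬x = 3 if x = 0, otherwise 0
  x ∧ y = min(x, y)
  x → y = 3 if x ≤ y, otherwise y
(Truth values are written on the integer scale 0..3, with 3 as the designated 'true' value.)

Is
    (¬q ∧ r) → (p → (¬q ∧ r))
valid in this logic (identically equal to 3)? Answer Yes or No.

Yes

At p = 2, q = 0, r = 3, for instance:
¬q = ¬0 = 3
¬q ∧ r = 3 ∧ 3 = 3
p → (¬q ∧ r) = 2 → 3 = 3
(¬q ∧ r) → (p → (¬q ∧ r)) = 3 → 3 = 3
and checking the remaining 63 assignments likewise gives ≥ 3 in every case.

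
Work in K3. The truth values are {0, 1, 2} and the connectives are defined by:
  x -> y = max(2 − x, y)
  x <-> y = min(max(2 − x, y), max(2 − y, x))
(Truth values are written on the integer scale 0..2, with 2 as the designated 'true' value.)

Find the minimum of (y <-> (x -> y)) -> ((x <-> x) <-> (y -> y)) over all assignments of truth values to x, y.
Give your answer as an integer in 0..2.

Take x = 0, y = 1:
x -> y = 0 -> 1 = 2
y <-> (x -> y) = 1 <-> 2 = 1
x <-> x = 0 <-> 0 = 2
y -> y = 1 -> 1 = 1
(x <-> x) <-> (y -> y) = 2 <-> 1 = 1
(y <-> (x -> y)) -> ((x <-> x) <-> (y -> y)) = 1 -> 1 = 1
No assignment yields a value below 1, so this is the minimum.

1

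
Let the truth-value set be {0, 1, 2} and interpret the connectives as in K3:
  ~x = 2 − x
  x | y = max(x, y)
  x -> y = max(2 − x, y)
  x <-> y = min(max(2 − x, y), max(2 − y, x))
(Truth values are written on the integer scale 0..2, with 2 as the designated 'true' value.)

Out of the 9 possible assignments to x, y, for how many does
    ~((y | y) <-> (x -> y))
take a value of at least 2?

x = 0, y = 0 ↦ 2  ≥
x = 0, y = 1 ↦ 1  <
x = 0, y = 2 ↦ 0  <
x = 1, y = 0 ↦ 1  <
x = 1, y = 1 ↦ 1  <
x = 1, y = 2 ↦ 0  <
x = 2, y = 0 ↦ 0  <
x = 2, y = 1 ↦ 1  <
x = 2, y = 2 ↦ 0  <
So 1 of the 9 assignments meets the threshold.

1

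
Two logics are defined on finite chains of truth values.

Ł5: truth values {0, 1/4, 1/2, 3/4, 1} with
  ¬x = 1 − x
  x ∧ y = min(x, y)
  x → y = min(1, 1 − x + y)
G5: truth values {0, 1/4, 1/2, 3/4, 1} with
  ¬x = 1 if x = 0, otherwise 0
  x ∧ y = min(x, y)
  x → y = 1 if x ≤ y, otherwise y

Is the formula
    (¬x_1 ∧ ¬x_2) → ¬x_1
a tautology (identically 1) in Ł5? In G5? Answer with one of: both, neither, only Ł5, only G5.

In Ł5: every assignment gives 1 — tautology.
In G5: every assignment gives 1 — tautology.

both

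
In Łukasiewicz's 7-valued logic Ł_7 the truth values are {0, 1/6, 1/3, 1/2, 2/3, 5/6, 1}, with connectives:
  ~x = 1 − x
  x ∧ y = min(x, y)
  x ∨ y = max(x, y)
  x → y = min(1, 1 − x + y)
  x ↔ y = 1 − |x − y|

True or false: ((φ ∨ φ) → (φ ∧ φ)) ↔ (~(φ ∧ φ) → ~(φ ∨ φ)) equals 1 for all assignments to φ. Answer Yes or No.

φ = 0 ↦ 1
φ = 1/6 ↦ 1
φ = 1/3 ↦ 1
φ = 1/2 ↦ 1
φ = 2/3 ↦ 1
φ = 5/6 ↦ 1
φ = 1 ↦ 1
Every assignment gives a value ≥ 1.

Yes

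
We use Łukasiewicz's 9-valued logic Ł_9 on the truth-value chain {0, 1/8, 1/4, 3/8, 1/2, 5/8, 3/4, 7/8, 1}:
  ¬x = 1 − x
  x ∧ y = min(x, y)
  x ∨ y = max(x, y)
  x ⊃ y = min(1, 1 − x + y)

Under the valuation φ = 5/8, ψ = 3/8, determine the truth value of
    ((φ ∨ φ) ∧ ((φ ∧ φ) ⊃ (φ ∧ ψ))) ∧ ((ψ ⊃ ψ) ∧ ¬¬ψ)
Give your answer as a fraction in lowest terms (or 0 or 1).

3/8

φ ∨ φ = 5/8 ∨ 5/8 = 5/8
φ ∧ φ = 5/8 ∧ 5/8 = 5/8
φ ∧ ψ = 5/8 ∧ 3/8 = 3/8
(φ ∧ φ) ⊃ (φ ∧ ψ) = 5/8 ⊃ 3/8 = 3/4
(φ ∨ φ) ∧ ((φ ∧ φ) ⊃ (φ ∧ ψ)) = 5/8 ∧ 3/4 = 5/8
ψ ⊃ ψ = 3/8 ⊃ 3/8 = 1
¬ψ = ¬3/8 = 5/8
¬¬ψ = ¬5/8 = 3/8
(ψ ⊃ ψ) ∧ ¬¬ψ = 1 ∧ 3/8 = 3/8
((φ ∨ φ) ∧ ((φ ∧ φ) ⊃ (φ ∧ ψ))) ∧ ((ψ ⊃ ψ) ∧ ¬¬ψ) = 5/8 ∧ 3/8 = 3/8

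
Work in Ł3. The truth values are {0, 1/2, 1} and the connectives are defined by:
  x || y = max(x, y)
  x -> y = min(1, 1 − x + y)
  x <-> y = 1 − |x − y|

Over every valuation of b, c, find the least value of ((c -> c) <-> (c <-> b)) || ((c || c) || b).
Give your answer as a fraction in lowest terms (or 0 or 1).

1/2

Take b = 0, c = 1/2:
c -> c = 1/2 -> 1/2 = 1
c <-> b = 1/2 <-> 0 = 1/2
(c -> c) <-> (c <-> b) = 1 <-> 1/2 = 1/2
c || c = 1/2 || 1/2 = 1/2
(c || c) || b = 1/2 || 0 = 1/2
((c -> c) <-> (c <-> b)) || ((c || c) || b) = 1/2 || 1/2 = 1/2
No assignment yields a value below 1/2, so this is the minimum.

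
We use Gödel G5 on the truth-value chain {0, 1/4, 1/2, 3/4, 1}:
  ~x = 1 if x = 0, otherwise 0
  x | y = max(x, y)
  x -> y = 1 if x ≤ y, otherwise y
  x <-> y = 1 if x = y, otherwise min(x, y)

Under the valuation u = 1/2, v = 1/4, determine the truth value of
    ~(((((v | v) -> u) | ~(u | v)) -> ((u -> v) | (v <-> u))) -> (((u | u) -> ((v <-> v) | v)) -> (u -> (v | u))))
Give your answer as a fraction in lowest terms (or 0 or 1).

v | v = 1/4 | 1/4 = 1/4
(v | v) -> u = 1/4 -> 1/2 = 1
u | v = 1/2 | 1/4 = 1/2
~(u | v) = ~1/2 = 0
((v | v) -> u) | ~(u | v) = 1 | 0 = 1
u -> v = 1/2 -> 1/4 = 1/4
v <-> u = 1/4 <-> 1/2 = 1/4
(u -> v) | (v <-> u) = 1/4 | 1/4 = 1/4
(((v | v) -> u) | ~(u | v)) -> ((u -> v) | (v <-> u)) = 1 -> 1/4 = 1/4
u | u = 1/2 | 1/2 = 1/2
v <-> v = 1/4 <-> 1/4 = 1
(v <-> v) | v = 1 | 1/4 = 1
(u | u) -> ((v <-> v) | v) = 1/2 -> 1 = 1
v | u = 1/4 | 1/2 = 1/2
u -> (v | u) = 1/2 -> 1/2 = 1
((u | u) -> ((v <-> v) | v)) -> (u -> (v | u)) = 1 -> 1 = 1
((((v | v) -> u) | ~(u | v)) -> ((u -> v) | (v <-> u))) -> (((u | u) -> ((v <-> v) | v)) -> (u -> (v | u))) = 1/4 -> 1 = 1
~(((((v | v) -> u) | ~(u | v)) -> ((u -> v) | (v <-> u))) -> (((u | u) -> ((v <-> v) | v)) -> (u -> (v | u)))) = ~1 = 0

0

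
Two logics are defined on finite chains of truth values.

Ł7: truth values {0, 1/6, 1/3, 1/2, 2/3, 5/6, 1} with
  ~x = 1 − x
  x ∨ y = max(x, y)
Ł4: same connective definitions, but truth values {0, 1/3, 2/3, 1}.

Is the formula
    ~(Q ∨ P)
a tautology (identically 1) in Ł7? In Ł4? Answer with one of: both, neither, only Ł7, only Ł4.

neither

In Ł7: at P = 0, Q = 1/6 the value is 5/6 — not a tautology.
In Ł4: at P = 0, Q = 1/3 the value is 2/3 — not a tautology.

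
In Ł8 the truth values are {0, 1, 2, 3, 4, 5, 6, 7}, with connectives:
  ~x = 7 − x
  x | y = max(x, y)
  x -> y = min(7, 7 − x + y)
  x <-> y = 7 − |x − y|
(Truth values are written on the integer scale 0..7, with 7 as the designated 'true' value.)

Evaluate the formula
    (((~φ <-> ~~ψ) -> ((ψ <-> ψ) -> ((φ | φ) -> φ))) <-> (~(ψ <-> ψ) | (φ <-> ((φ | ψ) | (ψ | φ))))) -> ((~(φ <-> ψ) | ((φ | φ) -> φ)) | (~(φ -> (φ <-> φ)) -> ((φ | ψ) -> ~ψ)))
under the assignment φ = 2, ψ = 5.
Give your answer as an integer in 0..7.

7

~φ = ~2 = 5
~ψ = ~5 = 2
~~ψ = ~2 = 5
~φ <-> ~~ψ = 5 <-> 5 = 7
ψ <-> ψ = 5 <-> 5 = 7
φ | φ = 2 | 2 = 2
(φ | φ) -> φ = 2 -> 2 = 7
(ψ <-> ψ) -> ((φ | φ) -> φ) = 7 -> 7 = 7
(~φ <-> ~~ψ) -> ((ψ <-> ψ) -> ((φ | φ) -> φ)) = 7 -> 7 = 7
ψ <-> ψ = 5 <-> 5 = 7
~(ψ <-> ψ) = ~7 = 0
φ | ψ = 2 | 5 = 5
ψ | φ = 5 | 2 = 5
(φ | ψ) | (ψ | φ) = 5 | 5 = 5
φ <-> ((φ | ψ) | (ψ | φ)) = 2 <-> 5 = 4
~(ψ <-> ψ) | (φ <-> ((φ | ψ) | (ψ | φ))) = 0 | 4 = 4
((~φ <-> ~~ψ) -> ((ψ <-> ψ) -> ((φ | φ) -> φ))) <-> (~(ψ <-> ψ) | (φ <-> ((φ | ψ) | (ψ | φ)))) = 7 <-> 4 = 4
φ <-> ψ = 2 <-> 5 = 4
~(φ <-> ψ) = ~4 = 3
φ | φ = 2 | 2 = 2
(φ | φ) -> φ = 2 -> 2 = 7
~(φ <-> ψ) | ((φ | φ) -> φ) = 3 | 7 = 7
φ <-> φ = 2 <-> 2 = 7
φ -> (φ <-> φ) = 2 -> 7 = 7
~(φ -> (φ <-> φ)) = ~7 = 0
φ | ψ = 2 | 5 = 5
~ψ = ~5 = 2
(φ | ψ) -> ~ψ = 5 -> 2 = 4
~(φ -> (φ <-> φ)) -> ((φ | ψ) -> ~ψ) = 0 -> 4 = 7
(~(φ <-> ψ) | ((φ | φ) -> φ)) | (~(φ -> (φ <-> φ)) -> ((φ | ψ) -> ~ψ)) = 7 | 7 = 7
(((~φ <-> ~~ψ) -> ((ψ <-> ψ) -> ((φ | φ) -> φ))) <-> (~(ψ <-> ψ) | (φ <-> ((φ | ψ) | (ψ | φ))))) -> ((~(φ <-> ψ) | ((φ | φ) -> φ)) | (~(φ -> (φ <-> φ)) -> ((φ | ψ) -> ~ψ))) = 4 -> 7 = 7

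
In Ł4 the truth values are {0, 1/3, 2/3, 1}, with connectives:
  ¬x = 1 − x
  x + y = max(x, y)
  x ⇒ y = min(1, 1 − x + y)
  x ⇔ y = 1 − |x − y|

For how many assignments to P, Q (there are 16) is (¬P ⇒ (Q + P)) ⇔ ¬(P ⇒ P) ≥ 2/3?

P = 0, Q = 0 ↦ 1  ≥
P = 0, Q = 1/3 ↦ 2/3  ≥
P = 0, Q = 2/3 ↦ 1/3  <
P = 0, Q = 1 ↦ 0  <
P = 1/3, Q = 0 ↦ 1/3  <
P = 1/3, Q = 1/3 ↦ 1/3  <
P = 1/3, Q = 2/3 ↦ 0  <
P = 1/3, Q = 1 ↦ 0  <
P = 2/3, Q = 0 ↦ 0  <
P = 2/3, Q = 1/3 ↦ 0  <
P = 2/3, Q = 2/3 ↦ 0  <
P = 2/3, Q = 1 ↦ 0  <
P = 1, Q = 0 ↦ 0  <
P = 1, Q = 1/3 ↦ 0  <
P = 1, Q = 2/3 ↦ 0  <
P = 1, Q = 1 ↦ 0  <
So 2 of the 16 assignments meet the threshold.

2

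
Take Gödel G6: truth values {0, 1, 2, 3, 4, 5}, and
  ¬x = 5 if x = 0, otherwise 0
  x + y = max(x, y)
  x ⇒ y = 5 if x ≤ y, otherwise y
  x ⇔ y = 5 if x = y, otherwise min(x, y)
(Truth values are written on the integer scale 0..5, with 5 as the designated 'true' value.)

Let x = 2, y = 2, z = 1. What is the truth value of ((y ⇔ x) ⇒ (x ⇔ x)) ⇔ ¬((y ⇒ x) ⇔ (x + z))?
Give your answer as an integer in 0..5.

y ⇔ x = 2 ⇔ 2 = 5
x ⇔ x = 2 ⇔ 2 = 5
(y ⇔ x) ⇒ (x ⇔ x) = 5 ⇒ 5 = 5
y ⇒ x = 2 ⇒ 2 = 5
x + z = 2 + 1 = 2
(y ⇒ x) ⇔ (x + z) = 5 ⇔ 2 = 2
¬((y ⇒ x) ⇔ (x + z)) = ¬2 = 0
((y ⇔ x) ⇒ (x ⇔ x)) ⇔ ¬((y ⇒ x) ⇔ (x + z)) = 5 ⇔ 0 = 0

0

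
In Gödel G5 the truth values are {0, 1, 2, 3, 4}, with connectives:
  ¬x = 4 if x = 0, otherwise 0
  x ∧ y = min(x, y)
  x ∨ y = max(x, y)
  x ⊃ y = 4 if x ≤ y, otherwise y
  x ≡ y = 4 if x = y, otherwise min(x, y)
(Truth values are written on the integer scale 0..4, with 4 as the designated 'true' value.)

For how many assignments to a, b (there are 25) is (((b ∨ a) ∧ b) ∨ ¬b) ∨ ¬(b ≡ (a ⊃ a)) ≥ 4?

10

value 4: 10 assignments (counts)
value 3: 5 assignments
value 2: 5 assignments
value 1: 5 assignments
So 10 of the 25 assignments meet the threshold.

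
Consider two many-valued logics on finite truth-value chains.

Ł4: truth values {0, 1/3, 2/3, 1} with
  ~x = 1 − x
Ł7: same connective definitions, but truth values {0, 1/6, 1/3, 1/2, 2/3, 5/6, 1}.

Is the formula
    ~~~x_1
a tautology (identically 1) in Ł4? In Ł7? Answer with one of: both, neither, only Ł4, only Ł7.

neither

In Ł4: at x_1 = 1/3 the value is 2/3 — not a tautology.
In Ł7: at x_1 = 1/6 the value is 5/6 — not a tautology.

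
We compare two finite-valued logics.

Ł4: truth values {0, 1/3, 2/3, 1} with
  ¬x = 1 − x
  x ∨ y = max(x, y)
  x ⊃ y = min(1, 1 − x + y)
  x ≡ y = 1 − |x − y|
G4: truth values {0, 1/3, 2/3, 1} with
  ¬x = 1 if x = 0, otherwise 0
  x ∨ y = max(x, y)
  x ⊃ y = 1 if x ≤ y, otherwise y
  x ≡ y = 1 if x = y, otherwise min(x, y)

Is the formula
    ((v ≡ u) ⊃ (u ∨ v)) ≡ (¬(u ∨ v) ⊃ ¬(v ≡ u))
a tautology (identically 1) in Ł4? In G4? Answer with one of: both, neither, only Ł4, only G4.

In Ł4: every assignment gives 1 — tautology.
In G4: at u = 1/3, v = 1/3 the value is 1/3 — not a tautology.

only Ł4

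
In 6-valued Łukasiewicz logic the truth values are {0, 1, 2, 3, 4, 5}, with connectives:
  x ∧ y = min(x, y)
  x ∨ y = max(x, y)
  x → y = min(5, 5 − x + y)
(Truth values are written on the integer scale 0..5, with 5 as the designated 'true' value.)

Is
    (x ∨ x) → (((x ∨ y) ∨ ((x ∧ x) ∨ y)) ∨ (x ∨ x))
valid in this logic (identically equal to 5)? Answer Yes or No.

At x = 0, y = 2, for instance:
x ∨ x = 0 ∨ 0 = 0
x ∨ y = 0 ∨ 2 = 2
x ∧ x = 0 ∧ 0 = 0
(x ∧ x) ∨ y = 0 ∨ 2 = 2
(x ∨ y) ∨ ((x ∧ x) ∨ y) = 2 ∨ 2 = 2
((x ∨ y) ∨ ((x ∧ x) ∨ y)) ∨ (x ∨ x) = 2 ∨ 0 = 2
(x ∨ x) → (((x ∨ y) ∨ ((x ∧ x) ∨ y)) ∨ (x ∨ x)) = 0 → 2 = 5
and checking the remaining 35 assignments likewise gives ≥ 5 in every case.

Yes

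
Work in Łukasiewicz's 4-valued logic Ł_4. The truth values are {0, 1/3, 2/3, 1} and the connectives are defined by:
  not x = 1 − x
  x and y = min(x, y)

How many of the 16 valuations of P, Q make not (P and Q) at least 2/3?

12

P = 0, Q = 0 ↦ 1  ≥
P = 0, Q = 1/3 ↦ 1  ≥
P = 0, Q = 2/3 ↦ 1  ≥
P = 0, Q = 1 ↦ 1  ≥
P = 1/3, Q = 0 ↦ 1  ≥
P = 1/3, Q = 1/3 ↦ 2/3  ≥
P = 1/3, Q = 2/3 ↦ 2/3  ≥
P = 1/3, Q = 1 ↦ 2/3  ≥
P = 2/3, Q = 0 ↦ 1  ≥
P = 2/3, Q = 1/3 ↦ 2/3  ≥
P = 2/3, Q = 2/3 ↦ 1/3  <
P = 2/3, Q = 1 ↦ 1/3  <
P = 1, Q = 0 ↦ 1  ≥
P = 1, Q = 1/3 ↦ 2/3  ≥
P = 1, Q = 2/3 ↦ 1/3  <
P = 1, Q = 1 ↦ 0  <
So 12 of the 16 assignments meet the threshold.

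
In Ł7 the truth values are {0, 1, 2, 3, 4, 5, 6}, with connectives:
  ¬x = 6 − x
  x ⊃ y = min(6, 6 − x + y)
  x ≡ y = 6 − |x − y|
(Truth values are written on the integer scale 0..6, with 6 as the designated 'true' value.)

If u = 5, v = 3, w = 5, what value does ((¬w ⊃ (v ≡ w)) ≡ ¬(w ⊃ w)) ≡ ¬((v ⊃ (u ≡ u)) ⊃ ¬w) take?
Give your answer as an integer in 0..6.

1

¬w = ¬5 = 1
v ≡ w = 3 ≡ 5 = 4
¬w ⊃ (v ≡ w) = 1 ⊃ 4 = 6
w ⊃ w = 5 ⊃ 5 = 6
¬(w ⊃ w) = ¬6 = 0
(¬w ⊃ (v ≡ w)) ≡ ¬(w ⊃ w) = 6 ≡ 0 = 0
u ≡ u = 5 ≡ 5 = 6
v ⊃ (u ≡ u) = 3 ⊃ 6 = 6
¬w = ¬5 = 1
(v ⊃ (u ≡ u)) ⊃ ¬w = 6 ⊃ 1 = 1
¬((v ⊃ (u ≡ u)) ⊃ ¬w) = ¬1 = 5
((¬w ⊃ (v ≡ w)) ≡ ¬(w ⊃ w)) ≡ ¬((v ⊃ (u ≡ u)) ⊃ ¬w) = 0 ≡ 5 = 1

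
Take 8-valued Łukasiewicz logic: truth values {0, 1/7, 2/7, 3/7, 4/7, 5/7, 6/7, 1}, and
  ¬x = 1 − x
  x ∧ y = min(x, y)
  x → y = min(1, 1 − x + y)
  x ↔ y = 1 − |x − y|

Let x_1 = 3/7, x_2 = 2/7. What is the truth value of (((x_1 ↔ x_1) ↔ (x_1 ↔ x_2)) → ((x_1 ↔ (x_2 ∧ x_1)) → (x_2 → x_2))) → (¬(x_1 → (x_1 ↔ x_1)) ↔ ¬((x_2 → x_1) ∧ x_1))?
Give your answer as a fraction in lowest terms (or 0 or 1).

x_1 ↔ x_1 = 3/7 ↔ 3/7 = 1
x_1 ↔ x_2 = 3/7 ↔ 2/7 = 6/7
(x_1 ↔ x_1) ↔ (x_1 ↔ x_2) = 1 ↔ 6/7 = 6/7
x_2 ∧ x_1 = 2/7 ∧ 3/7 = 2/7
x_1 ↔ (x_2 ∧ x_1) = 3/7 ↔ 2/7 = 6/7
x_2 → x_2 = 2/7 → 2/7 = 1
(x_1 ↔ (x_2 ∧ x_1)) → (x_2 → x_2) = 6/7 → 1 = 1
((x_1 ↔ x_1) ↔ (x_1 ↔ x_2)) → ((x_1 ↔ (x_2 ∧ x_1)) → (x_2 → x_2)) = 6/7 → 1 = 1
x_1 ↔ x_1 = 3/7 ↔ 3/7 = 1
x_1 → (x_1 ↔ x_1) = 3/7 → 1 = 1
¬(x_1 → (x_1 ↔ x_1)) = ¬1 = 0
x_2 → x_1 = 2/7 → 3/7 = 1
(x_2 → x_1) ∧ x_1 = 1 ∧ 3/7 = 3/7
¬((x_2 → x_1) ∧ x_1) = ¬3/7 = 4/7
¬(x_1 → (x_1 ↔ x_1)) ↔ ¬((x_2 → x_1) ∧ x_1) = 0 ↔ 4/7 = 3/7
(((x_1 ↔ x_1) ↔ (x_1 ↔ x_2)) → ((x_1 ↔ (x_2 ∧ x_1)) → (x_2 → x_2))) → (¬(x_1 → (x_1 ↔ x_1)) ↔ ¬((x_2 → x_1) ∧ x_1)) = 1 → 3/7 = 3/7

3/7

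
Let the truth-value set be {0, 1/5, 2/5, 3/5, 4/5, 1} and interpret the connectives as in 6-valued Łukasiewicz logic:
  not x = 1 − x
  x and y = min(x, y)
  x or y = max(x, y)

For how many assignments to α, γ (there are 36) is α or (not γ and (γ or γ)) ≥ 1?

6

value 1: 6 assignments (counts)
value 4/5: 6 assignments
value 3/5: 6 assignments
value 2/5: 10 assignments
value 1/5: 6 assignments
value 0: 2 assignments
So 6 of the 36 assignments meet the threshold.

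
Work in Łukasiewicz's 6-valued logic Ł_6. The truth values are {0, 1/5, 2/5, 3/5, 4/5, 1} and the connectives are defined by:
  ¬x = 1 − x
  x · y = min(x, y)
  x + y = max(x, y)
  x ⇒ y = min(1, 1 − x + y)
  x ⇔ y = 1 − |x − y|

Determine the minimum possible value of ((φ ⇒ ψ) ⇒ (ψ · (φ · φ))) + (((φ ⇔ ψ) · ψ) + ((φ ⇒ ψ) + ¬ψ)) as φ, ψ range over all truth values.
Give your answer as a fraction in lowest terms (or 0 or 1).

Take φ = 2/5, ψ = 1/5:
φ ⇒ ψ = 2/5 ⇒ 1/5 = 4/5
φ · φ = 2/5 · 2/5 = 2/5
ψ · (φ · φ) = 1/5 · 2/5 = 1/5
(φ ⇒ ψ) ⇒ (ψ · (φ · φ)) = 4/5 ⇒ 1/5 = 2/5
φ ⇔ ψ = 2/5 ⇔ 1/5 = 4/5
(φ ⇔ ψ) · ψ = 4/5 · 1/5 = 1/5
φ ⇒ ψ = 2/5 ⇒ 1/5 = 4/5
¬ψ = ¬1/5 = 4/5
(φ ⇒ ψ) + ¬ψ = 4/5 + 4/5 = 4/5
((φ ⇔ ψ) · ψ) + ((φ ⇒ ψ) + ¬ψ) = 1/5 + 4/5 = 4/5
((φ ⇒ ψ) ⇒ (ψ · (φ · φ))) + (((φ ⇔ ψ) · ψ) + ((φ ⇒ ψ) + ¬ψ)) = 2/5 + 4/5 = 4/5
No assignment yields a value below 4/5, so this is the minimum.

4/5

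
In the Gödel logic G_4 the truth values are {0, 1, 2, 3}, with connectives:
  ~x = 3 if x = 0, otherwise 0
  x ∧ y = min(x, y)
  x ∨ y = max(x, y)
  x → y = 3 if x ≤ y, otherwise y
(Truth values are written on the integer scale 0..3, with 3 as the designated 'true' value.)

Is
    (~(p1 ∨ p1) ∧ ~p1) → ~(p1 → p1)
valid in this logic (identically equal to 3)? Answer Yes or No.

Counterexample: take p1 = 0.
p1 ∨ p1 = 0 ∨ 0 = 0
~(p1 ∨ p1) = ~0 = 3
~p1 = ~0 = 3
~(p1 ∨ p1) ∧ ~p1 = 3 ∧ 3 = 3
p1 → p1 = 0 → 0 = 3
~(p1 → p1) = ~3 = 0
(~(p1 ∨ p1) ∧ ~p1) → ~(p1 → p1) = 3 → 0 = 0
This gives 0 ≠ 3.

No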